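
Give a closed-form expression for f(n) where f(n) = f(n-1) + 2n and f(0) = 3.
Recurrence: f(n) = f(n-1) + 2n, initial: f(0) = 3.
Telescoping: f(n) = f(0) + 2·Σᵢ₌₁ⁿ i = 3 + 2·n(n+1)/2.

f(n) = 2·n(n+1)/2 + 3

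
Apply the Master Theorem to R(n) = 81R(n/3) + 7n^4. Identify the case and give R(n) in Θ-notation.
Master Theorem template: R(n) = a·R(n/b) + f(n).
Here: a=81, b=3, f(n)=7n^4
Compute log_b(a) = log_3(81) = 4.
f(n) = 7n^4 = Θ(n^4). Case 2: R(n) = Θ(n^4 log n).

Case 2: R(n) = Θ(n^4 log n)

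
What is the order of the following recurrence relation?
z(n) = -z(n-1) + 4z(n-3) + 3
The order is the largest lag k for which z(n-k) appears. Here the deepest term is z(n-3) (the 3 term is non-homogeneous and does not affect the order), so the order is 3.

Order 3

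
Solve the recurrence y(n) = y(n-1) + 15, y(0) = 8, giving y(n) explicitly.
Recurrence: y(n) = y(n-1) + 15, initial: y(0) = 8.
Each step adds 15, so y(n) = y(0) + 15n = 15n + 8.

y(n) = 15n + 8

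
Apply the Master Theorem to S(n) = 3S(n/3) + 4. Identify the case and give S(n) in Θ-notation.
Master Theorem template: S(n) = a·S(n/b) + f(n).
Here: a=3, b=3, f(n)=4
Compute log_b(a) = log_3(3) = 1.
f(n) = 4 = O(n^(1-ε)) with ε = 1. Case 1: S(n) = Θ(n^log_b(a)) = Θ(n).

Case 1: S(n) = Θ(n)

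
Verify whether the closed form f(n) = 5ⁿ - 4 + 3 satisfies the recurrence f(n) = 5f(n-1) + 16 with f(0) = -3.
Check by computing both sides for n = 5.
From the recurrence with f(0) = -3:
  f(0) = -3, f(1) = 1, f(2) = 21, f(3) = 121, f(4) = 621, f(5) = 3121
  so the recurrence gives f(5) = 3121.
From the proposed closed form f(n) = 5ⁿ - 4 + 3:
  f(5) = 3124.
The recurrence gives 3121 but the closed form gives 3124, so the closed form does not satisfy the recurrence.

No, the closed form is incorrect.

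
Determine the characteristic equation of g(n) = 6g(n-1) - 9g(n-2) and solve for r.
Substitute g(n) = rⁿ and divide through by rⁿ⁻²: r² - 6r + 9 = 0
Factor: (r - 3)² = 0, so r = 3 (double root).
General solution: g(n) = (A + Bn)·3ⁿ

Characteristic: r² - 6r + 9 = 0, Roots: r = 3 (double root)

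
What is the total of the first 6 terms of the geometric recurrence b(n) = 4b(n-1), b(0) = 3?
Computing the sequence terms: 3, 12, 48, 192, 768, 3072
Adding these values together:

4095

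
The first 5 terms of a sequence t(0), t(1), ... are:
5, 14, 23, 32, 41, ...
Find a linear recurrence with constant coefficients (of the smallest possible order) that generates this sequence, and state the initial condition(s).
Look for the lowest-order linear relation among consecutive terms.
Observation: consecutive differences are constant (= 9).
Check at n=2: 1·14 + 9 = 23. ✓

t(n) = t(n-1) + 9, t(0) = 5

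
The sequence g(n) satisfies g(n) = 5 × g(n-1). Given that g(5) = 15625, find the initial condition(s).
In general g(n) = 5ⁿ · g(0). At n = 5: g(0) = g(5) / 5^5 = 15625 / 3125 = 5.

g(0) = 5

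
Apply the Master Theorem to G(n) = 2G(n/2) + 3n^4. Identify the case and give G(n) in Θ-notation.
Master Theorem template: G(n) = a·G(n/b) + f(n).
Here: a=2, b=2, f(n)=3n^4
Compute log_b(a) = log_2(2) = 1.
f(n) = 3n^4 = Ω(n^(1+ε)) with ε = 3, and the regularity condition holds (a·f(n/b) = (a/b^4)·f(n) with a/b^4 = 2^-3 < 1). Case 3: G(n) = Θ(f(n)) = Θ(n^4).

Case 3: G(n) = Θ(n^4)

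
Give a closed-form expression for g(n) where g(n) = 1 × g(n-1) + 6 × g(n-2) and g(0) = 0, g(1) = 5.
Recurrence: g(n) = 1 × g(n-1) + 6 × g(n-2), initial: g(0) = 0, g(1) = 5.
Characteristic equation: r² - 1r - 6 = 0, which factors as (r - 3)(r + 2) = 0, so r = 3, -2. General solution g(n) = A·3ⁿ + B·(-2)ⁿ. From g(0) = 0: A + B = 0. From g(1) = 5: 3A - 2B = 5. Solving gives A = 1, B = -1.

g(n) = 3ⁿ - (-2)ⁿ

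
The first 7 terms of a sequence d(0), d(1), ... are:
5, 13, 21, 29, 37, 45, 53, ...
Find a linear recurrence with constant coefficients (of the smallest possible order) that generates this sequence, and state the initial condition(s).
Look for the lowest-order linear relation among consecutive terms.
Observation: consecutive differences are constant (= 8).
Check at n=2: 1·13 + 8 = 21. ✓

d(n) = d(n-1) + 8, d(0) = 5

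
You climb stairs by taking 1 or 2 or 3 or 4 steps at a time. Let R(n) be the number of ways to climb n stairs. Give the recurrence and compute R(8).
Condition on the size of the last step (1 to 4): before it there were n-1, …, n-4 stairs climbed, and these cases are disjoint, so R(n) = R(n-1) + R(n-2) + R(n-3) + R(n-4) (order-4 linear recurrence).
Initial conditions by direct count (compositions of i into parts ≤ 4): R(1) = 1; R(2) = 2; R(3) = 4; R(4) = 8.
Iterating the recurrence: R(5) = 15, R(6) = 29, R(7) = 56, R(8) = 108.

R(n) = R(n-1) + R(n-2) + R(n-3) + R(n-4), R(1) = 1, R(2) = 2, R(3) = 4, R(4) = 8; R(8) = 108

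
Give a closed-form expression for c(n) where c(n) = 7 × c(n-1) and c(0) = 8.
Recurrence: c(n) = 7 × c(n-1), initial: c(0) = 8.
Each term is 7 times the previous, so this is geometric with ratio 7. After n steps: c(n) = c(0)·7ⁿ = 8·7ⁿ.

c(n) = 8·7ⁿ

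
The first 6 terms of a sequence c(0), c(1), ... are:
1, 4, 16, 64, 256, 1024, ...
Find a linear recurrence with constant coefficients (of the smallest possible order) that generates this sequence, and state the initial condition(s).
Look for the lowest-order linear relation among consecutive terms.
Observation: each term is 4× the previous.
Check at n=2: 4·4 = 16. ✓

c(n) = 4 × c(n-1), c(0) = 1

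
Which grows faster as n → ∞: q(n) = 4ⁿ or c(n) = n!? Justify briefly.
Comparing growth rates:
Growth-rate hierarchy: log n ≺ any polynomial ≺ any exponential cⁿ (c>1) ≺ n! ≺ nⁿ.
factorial dominates exponential base 4 asymptotically.

c(n) grows faster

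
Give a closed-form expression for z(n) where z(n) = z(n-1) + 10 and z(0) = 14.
Recurrence: z(n) = z(n-1) + 10, initial: z(0) = 14.
Each step adds 10, so z(n) = z(0) + 10n = 10n + 14.

z(n) = 10n + 14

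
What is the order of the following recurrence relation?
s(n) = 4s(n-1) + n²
The order is the largest lag k for which s(n-k) appears. Here the deepest term is s(n-1) (the n² term is non-homogeneous and does not affect the order), so the order is 1.

Order 1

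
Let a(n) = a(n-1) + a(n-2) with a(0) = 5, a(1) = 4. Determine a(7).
Computing the sequence terms:
5, 4, 9, 13, 22, 35, 57, 92

92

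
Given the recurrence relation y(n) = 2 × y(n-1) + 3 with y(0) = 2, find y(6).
Computing step by step:
y(0) = 2
y(1) = 2 × 2 + 3 = 7
y(2) = 2 × 7 + 3 = 17
y(3) = 2 × 17 + 3 = 37
y(4) = 2 × 37 + 3 = 77
y(5) = 2 × 77 + 3 = 157
y(6) = 2 × 157 + 3 = 317

317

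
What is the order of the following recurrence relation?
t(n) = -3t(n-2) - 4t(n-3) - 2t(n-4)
The order is the largest lag k for which t(n-k) appears. Here the deepest term is t(n-4), so the order is 4.

Order 4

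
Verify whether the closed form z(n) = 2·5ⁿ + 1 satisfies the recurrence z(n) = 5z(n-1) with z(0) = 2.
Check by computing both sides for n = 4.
From the recurrence with z(0) = 2:
  z(0) = 2, z(1) = 10, z(2) = 50, z(3) = 250, z(4) = 1250
  so the recurrence gives z(4) = 1250.
From the proposed closed form z(n) = 2·5ⁿ + 1:
  z(4) = 1251.
The recurrence gives 1250 but the closed form gives 1251, so the closed form does not satisfy the recurrence.

No, the closed form is incorrect.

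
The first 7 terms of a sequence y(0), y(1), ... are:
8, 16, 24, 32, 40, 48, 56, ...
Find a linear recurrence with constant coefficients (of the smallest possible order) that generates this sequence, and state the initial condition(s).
Look for the lowest-order linear relation among consecutive terms.
Observation: consecutive differences are constant (= 8).
Check at n=2: 1·16 + 8 = 24. ✓

y(n) = y(n-1) + 8, y(0) = 8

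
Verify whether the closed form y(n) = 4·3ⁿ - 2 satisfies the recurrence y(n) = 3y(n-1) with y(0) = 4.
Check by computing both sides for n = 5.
From the recurrence with y(0) = 4:
  y(0) = 4, y(1) = 12, y(2) = 36, y(3) = 108, y(4) = 324, y(5) = 972
  so the recurrence gives y(5) = 972.
From the proposed closed form y(n) = 4·3ⁿ - 2:
  y(5) = 970.
The recurrence gives 972 but the closed form gives 970, so the closed form does not satisfy the recurrence.

No, the closed form is incorrect.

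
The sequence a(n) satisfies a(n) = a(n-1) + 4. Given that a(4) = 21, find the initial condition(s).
a(4) = a(0) + 4·4, so a(0) = 21 - 16 = 5.

a(0) = 5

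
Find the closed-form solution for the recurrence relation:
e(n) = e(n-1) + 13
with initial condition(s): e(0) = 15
Recurrence: e(n) = e(n-1) + 13, initial: e(0) = 15.
Each step adds 13, so e(n) = e(0) + 13n = 13n + 15.

e(n) = 13n + 15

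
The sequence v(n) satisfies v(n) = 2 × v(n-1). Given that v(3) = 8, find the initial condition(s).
In general v(n) = 2ⁿ · v(0). At n = 3: v(0) = v(3) / 2^3 = 8 / 8 = 1.

v(0) = 1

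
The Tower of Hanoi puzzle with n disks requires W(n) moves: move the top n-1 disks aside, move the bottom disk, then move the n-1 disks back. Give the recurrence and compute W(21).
Moving n disks = move the top n-1 disks aside (W(n-1) moves) + move the largest disk (1 move) + move the n-1 disks back on top (W(n-1) moves), so W(n) = 2W(n-1) + 1, with W(1) = 1 (a single disk takes one move).
First terms: 1, 3, 7, 15, 31, 63, … — each is one less than a power of 2. Indeed W(n) + 1 = 2(W(n-1) + 1) with W(1) + 1 = 2, so W(n) + 1 = 2ⁿ and W(n) = 2ⁿ - 1.
Hence W(21) = 2^21 - 1 = 2097152 - 1 = 2097151.

W(n) = 2W(n-1) + 1, W(1) = 1; W(21) = 2097151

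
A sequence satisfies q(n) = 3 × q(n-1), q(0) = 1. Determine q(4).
Computing step by step:
q(0) = 1
q(1) = 3 × 1 = 3
q(2) = 3 × 3 = 9
q(3) = 3 × 9 = 27
q(4) = 3 × 27 = 81

81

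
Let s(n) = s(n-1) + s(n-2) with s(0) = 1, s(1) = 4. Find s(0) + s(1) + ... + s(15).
Computing the sequence terms: 1, 4, 5, 9, 14, 23, 37, 60, 97, 157, 254, 411, 665, 1076, 1741, 2817
Adding these values together:

7371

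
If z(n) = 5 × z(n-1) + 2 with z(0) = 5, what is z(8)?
Computing step by step:
z(0) = 5
z(1) = 5 × 5 + 2 = 27
z(2) = 5 × 27 + 2 = 137
z(3) = 5 × 137 + 2 = 687
z(4) = 5 × 687 + 2 = 3437
z(5) = 5 × 3437 + 2 = 17187
z(6) = 5 × 17187 + 2 = 85937
z(7) = 5 × 85937 + 2 = 429687
z(8) = 5 × 429687 + 2 = 2148437

2148437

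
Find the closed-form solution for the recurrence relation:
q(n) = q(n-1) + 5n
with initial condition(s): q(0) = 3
Recurrence: q(n) = q(n-1) + 5n, initial: q(0) = 3.
Telescoping: q(n) = q(0) + 5·Σᵢ₌₁ⁿ i = 3 + 5·n(n+1)/2.

q(n) = 5·n(n+1)/2 + 3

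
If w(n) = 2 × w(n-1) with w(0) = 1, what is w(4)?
Computing step by step:
w(0) = 1
w(1) = 2 × 1 = 2
w(2) = 2 × 2 = 4
w(3) = 2 × 4 = 8
w(4) = 2 × 8 = 16

16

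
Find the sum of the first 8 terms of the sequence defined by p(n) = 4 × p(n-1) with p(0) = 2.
Computing the sequence terms: 2, 8, 32, 128, 512, 2048, 8192, 32768
Adding these values together:

43690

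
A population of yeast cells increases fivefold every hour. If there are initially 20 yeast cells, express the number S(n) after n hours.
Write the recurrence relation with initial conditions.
Each hour multiplies the count by 5, so the count after n hours depends only on the count after n-1 hours: S(n) = 5 × S(n-1). The starting count gives S(0) = 20.
Unrolling n times gives the closed form S(n) = 20 × 5ⁿ.

S(n) = 5 × S(n-1), S(0) = 20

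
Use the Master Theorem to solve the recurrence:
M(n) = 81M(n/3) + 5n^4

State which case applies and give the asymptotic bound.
Master Theorem template: M(n) = a·M(n/b) + f(n).
Here: a=81, b=3, f(n)=5n^4
Compute log_b(a) = log_3(81) = 4.
f(n) = 5n^4 = Θ(n^4). Case 2: M(n) = Θ(n^4 log n).

Case 2: M(n) = Θ(n^4 log n)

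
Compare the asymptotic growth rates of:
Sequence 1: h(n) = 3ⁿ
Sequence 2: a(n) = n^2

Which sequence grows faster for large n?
Comparing growth rates:
Growth-rate hierarchy: log n ≺ any polynomial ≺ any exponential cⁿ (c>1) ≺ n! ≺ nⁿ.
exponential base 3 dominates polynomial degree 2 asymptotically.

h(n) grows faster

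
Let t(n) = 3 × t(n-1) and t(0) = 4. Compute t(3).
Computing step by step:
t(0) = 4
t(1) = 3 × 4 = 12
t(2) = 3 × 12 = 36
t(3) = 3 × 36 = 108

108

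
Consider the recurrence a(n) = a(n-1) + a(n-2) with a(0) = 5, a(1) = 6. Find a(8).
Computing the sequence terms:
5, 6, 11, 17, 28, 45, 73, 118, 191

191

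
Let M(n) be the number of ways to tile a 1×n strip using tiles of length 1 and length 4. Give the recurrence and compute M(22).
Condition on the last tile: it has length 1 (leaving a 1×(n-1) strip) or length 4 (leaving a 1×(n-4) strip), so M(n) = M(n-1) + M(n-4) (order-4 linear recurrence).
For 0 ≤ i < 4 only unit tiles fit, so M(i) = 1.
Iterating the recurrence: M(4) = 2, M(5) = 3, M(6) = 4, M(7) = 5, M(8) = 7, M(9) = 10, M(10) = 14, M(11) = 19, M(12) = 26, M(13) = 36, M(14) = 50, M(15) = 69, M(16) = 95, M(17) = 131, M(18) = 181, M(19) = 250, M(20) = 345, M(21) = 476, M(22) = 657.

M(n) = M(n-1) + M(n-4), with M(i) = 1 for 0 ≤ i < 4; M(22) = 657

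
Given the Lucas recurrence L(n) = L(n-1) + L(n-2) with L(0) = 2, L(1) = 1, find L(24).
Computing the sequence terms:
2, 1, 3, 4, 7, 11, 18, 29, 47, 76, 123, 199, 322, 521, 843, 1364, 2207, 3571, 5778, 9349, 15127, 24476, 39603, 64079, 103682

103682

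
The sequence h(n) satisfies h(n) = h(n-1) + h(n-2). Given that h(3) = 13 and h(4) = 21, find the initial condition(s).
Work backwards using h(k) = h(k+2) - h(k+1):
h(2) = h(4) - h(3) = 21 - 13 = 8
h(1) = h(3) - h(2) = 13 - 8 = 5
h(0) = h(2) - h(1) = 8 - 5 = 3

h(0) = 3, h(1) = 5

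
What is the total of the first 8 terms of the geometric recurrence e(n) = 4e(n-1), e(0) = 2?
Computing the sequence terms: 2, 8, 32, 128, 512, 2048, 8192, 32768
Adding these values together:

43690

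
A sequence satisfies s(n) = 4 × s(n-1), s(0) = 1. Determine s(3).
Computing step by step:
s(0) = 1
s(1) = 4 × 1 = 4
s(2) = 4 × 4 = 16
s(3) = 4 × 16 = 64

64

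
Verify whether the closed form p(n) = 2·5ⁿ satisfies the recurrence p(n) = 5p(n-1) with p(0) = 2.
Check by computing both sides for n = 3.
From the recurrence with p(0) = 2:
  p(0) = 2, p(1) = 10, p(2) = 50, p(3) = 250
  so the recurrence gives p(3) = 250.
From the proposed closed form p(n) = 2·5ⁿ:
  p(3) = 250.
Both sides give 250 at n = 3, and the initial condition(s) match, so the closed form is consistent.

Yes, the closed form is correct.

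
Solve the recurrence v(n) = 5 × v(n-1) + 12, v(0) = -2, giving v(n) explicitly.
Recurrence: v(n) = 5 × v(n-1) + 12, initial: v(0) = -2.
Try v(n) = A·5ⁿ + C. Substituting: A·5ⁿ + C = 5(A·5ⁿ⁻¹ + C) + 12 = A·5ⁿ + 5C + 12, so C = 5C + 12, giving C = -3. Then v(0) = A - 3 = -2 gives A = 1.

v(n) = 5ⁿ - 3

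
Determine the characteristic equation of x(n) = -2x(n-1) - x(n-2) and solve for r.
Substitute x(n) = rⁿ and divide through by rⁿ⁻²: r² + 2r + 1 = 0
Factor: (r + 1)² = 0, so r = -1 (double root).
General solution: x(n) = (A + Bn)·(-1)ⁿ

Characteristic: r² + 2r + 1 = 0, Roots: r = -1 (double root)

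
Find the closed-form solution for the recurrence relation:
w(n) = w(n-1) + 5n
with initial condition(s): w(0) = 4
Recurrence: w(n) = w(n-1) + 5n, initial: w(0) = 4.
Telescoping: w(n) = w(0) + 5·Σᵢ₌₁ⁿ i = 4 + 5·n(n+1)/2.

w(n) = 5·n(n+1)/2 + 4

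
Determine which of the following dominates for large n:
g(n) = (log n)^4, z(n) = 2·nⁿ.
Comparing growth rates:
Growth-rate hierarchy: log n ≺ any polynomial ≺ any exponential cⁿ (c>1) ≺ n! ≺ nⁿ.
super-exponential nⁿ dominates polylogarithmic (log n)^4 asymptotically.

z(n) grows faster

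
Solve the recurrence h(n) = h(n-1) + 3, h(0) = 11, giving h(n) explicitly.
Recurrence: h(n) = h(n-1) + 3, initial: h(0) = 11.
Each step adds 3, so h(n) = h(0) + 3n = 3n + 11.

h(n) = 3n + 11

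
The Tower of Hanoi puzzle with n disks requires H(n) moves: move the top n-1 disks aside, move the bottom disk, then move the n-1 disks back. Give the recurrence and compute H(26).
Moving n disks = move the top n-1 disks aside (H(n-1) moves) + move the largest disk (1 move) + move the n-1 disks back on top (H(n-1) moves), so H(n) = 2H(n-1) + 1, with H(1) = 1 (a single disk takes one move).
First terms: 1, 3, 7, 15, 31, 63, … — each is one less than a power of 2. Indeed H(n) + 1 = 2(H(n-1) + 1) with H(1) + 1 = 2, so H(n) + 1 = 2ⁿ and H(n) = 2ⁿ - 1.
Hence H(26) = 2^26 - 1 = 67108864 - 1 = 67108863.

H(n) = 2H(n-1) + 1, H(1) = 1; H(26) = 67108863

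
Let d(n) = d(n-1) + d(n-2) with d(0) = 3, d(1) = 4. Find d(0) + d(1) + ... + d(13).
Computing the sequence terms: 3, 4, 7, 11, 18, 29, 47, 76, 123, 199, 322, 521, 843, 1364
Adding these values together:

3567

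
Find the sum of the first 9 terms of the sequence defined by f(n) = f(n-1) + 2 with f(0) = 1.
Computing the sequence terms: 1, 3, 5, 7, 9, 11, 13, 15, 17
Adding these values together:

81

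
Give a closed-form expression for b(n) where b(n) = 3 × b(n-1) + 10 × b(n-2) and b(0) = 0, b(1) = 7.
Recurrence: b(n) = 3 × b(n-1) + 10 × b(n-2), initial: b(0) = 0, b(1) = 7.
Characteristic equation: r² - 3r - 10 = 0, which factors as (r - 5)(r + 2) = 0, so r = 5, -2. General solution b(n) = A·5ⁿ + B·(-2)ⁿ. From b(0) = 0: A + B = 0. From b(1) = 7: 5A - 2B = 7. Solving gives A = 1, B = -1.

b(n) = 5ⁿ - (-2)ⁿ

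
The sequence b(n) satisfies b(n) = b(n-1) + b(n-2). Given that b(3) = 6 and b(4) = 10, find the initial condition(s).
Work backwards using b(k) = b(k+2) - b(k+1):
b(2) = b(4) - b(3) = 10 - 6 = 4
b(1) = b(3) - b(2) = 6 - 4 = 2
b(0) = b(2) - b(1) = 4 - 2 = 2

b(0) = 2, b(1) = 2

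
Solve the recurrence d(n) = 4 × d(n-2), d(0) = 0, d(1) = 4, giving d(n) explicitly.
Recurrence: d(n) = 4 × d(n-2), initial: d(0) = 0, d(1) = 4.
Characteristic equation: r² - 4 = 0, which factors as (r - 2)(r + 2) = 0, so r = 2, -2. General solution d(n) = A·2ⁿ + B·(-2)ⁿ. From d(0) = 0: A + B = 0. From d(1) = 4: 2A - 2B = 4. Solving gives A = 1, B = -1.

d(n) = 2ⁿ - (-2)ⁿ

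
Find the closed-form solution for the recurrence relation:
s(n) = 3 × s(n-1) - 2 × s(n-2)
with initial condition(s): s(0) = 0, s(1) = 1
Recurrence: s(n) = 3 × s(n-1) - 2 × s(n-2), initial: s(0) = 0, s(1) = 1.
Characteristic equation: r² - 3r + 2 = 0, which factors as (r - 2)(r - 1) = 0, so r = 2, 1. General solution s(n) = A·2ⁿ + B·1ⁿ. From s(0) = 0: A + B = 0. From s(1) = 1: 2A + 1B = 1. Solving gives A = 1, B = -1.

s(n) = 2ⁿ - 1ⁿ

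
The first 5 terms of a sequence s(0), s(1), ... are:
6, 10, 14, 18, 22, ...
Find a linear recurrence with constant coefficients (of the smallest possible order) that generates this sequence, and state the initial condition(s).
Look for the lowest-order linear relation among consecutive terms.
Observation: consecutive differences are constant (= 4).
Check at n=2: 1·10 + 4 = 14. ✓

s(n) = s(n-1) + 4, s(0) = 6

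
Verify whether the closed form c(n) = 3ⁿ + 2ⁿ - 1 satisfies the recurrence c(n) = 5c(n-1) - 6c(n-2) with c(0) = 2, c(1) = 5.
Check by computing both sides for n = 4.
From the recurrence with c(0) = 2, c(1) = 5:
  c(0) = 2, c(1) = 5, c(2) = 13, c(3) = 35, c(4) = 97
  so the recurrence gives c(4) = 97.
From the proposed closed form c(n) = 3ⁿ + 2ⁿ - 1:
  c(4) = 96.
The recurrence gives 97 but the closed form gives 96, so the closed form does not satisfy the recurrence.

No, the closed form is incorrect.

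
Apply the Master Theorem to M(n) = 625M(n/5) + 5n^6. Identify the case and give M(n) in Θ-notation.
Master Theorem template: M(n) = a·M(n/b) + f(n).
Here: a=625, b=5, f(n)=5n^6
Compute log_b(a) = log_5(625) = 4.
f(n) = 5n^6 = Ω(n^(4+ε)) with ε = 2, and the regularity condition holds (a·f(n/b) = (a/b^6)·f(n) with a/b^6 = 5^-2 < 1). Case 3: M(n) = Θ(f(n)) = Θ(n^6).

Case 3: M(n) = Θ(n^6)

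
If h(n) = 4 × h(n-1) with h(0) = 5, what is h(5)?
Computing step by step:
h(0) = 5
h(1) = 4 × 5 = 20
h(2) = 4 × 20 = 80
h(3) = 4 × 80 = 320
h(4) = 4 × 320 = 1280
h(5) = 4 × 1280 = 5120

5120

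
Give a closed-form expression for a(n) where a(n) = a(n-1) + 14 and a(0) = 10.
Recurrence: a(n) = a(n-1) + 14, initial: a(0) = 10.
Each step adds 14, so a(n) = a(0) + 14n = 14n + 10.

a(n) = 14n + 10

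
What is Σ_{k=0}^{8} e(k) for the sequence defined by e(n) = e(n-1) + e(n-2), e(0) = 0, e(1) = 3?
Computing the sequence terms: 0, 3, 3, 6, 9, 15, 24, 39, 63
Adding these values together:

162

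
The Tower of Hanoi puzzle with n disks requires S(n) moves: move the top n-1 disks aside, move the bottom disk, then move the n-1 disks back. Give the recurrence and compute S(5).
Moving n disks = move the top n-1 disks aside (S(n-1) moves) + move the largest disk (1 move) + move the n-1 disks back on top (S(n-1) moves), so S(n) = 2S(n-1) + 1, with S(1) = 1 (a single disk takes one move).
First terms: 1, 3, 7, 15, 31, … — each is one less than a power of 2. Indeed S(n) + 1 = 2(S(n-1) + 1) with S(1) + 1 = 2, so S(n) + 1 = 2ⁿ and S(n) = 2ⁿ - 1.
Hence S(5) = 2^5 - 1 = 32 - 1 = 31.

S(n) = 2S(n-1) + 1, S(1) = 1; S(5) = 31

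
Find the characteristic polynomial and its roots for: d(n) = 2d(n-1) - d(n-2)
Substitute d(n) = rⁿ and divide through by rⁿ⁻²: r² - 2r + 1 = 0
Factor: (r - 1)² = 0, so r = 1 (double root).
General solution: d(n) = (A + Bn)·1ⁿ

Characteristic: r² - 2r + 1 = 0, Roots: r = 1 (double root)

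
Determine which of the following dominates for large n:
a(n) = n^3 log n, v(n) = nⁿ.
Comparing growth rates:
Growth-rate hierarchy: log n ≺ any polynomial ≺ any exponential cⁿ (c>1) ≺ n! ≺ nⁿ.
super-exponential nⁿ dominates polynomial degree 3 (with log factor) asymptotically.

v(n) grows faster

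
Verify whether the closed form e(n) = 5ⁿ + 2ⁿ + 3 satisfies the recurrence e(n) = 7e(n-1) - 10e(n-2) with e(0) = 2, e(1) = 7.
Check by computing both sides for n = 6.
From the recurrence with e(0) = 2, e(1) = 7:
  e(0) = 2, e(1) = 7, e(2) = 29, e(3) = 133, e(4) = 641, e(5) = 3157, e(6) = 15689
  so the recurrence gives e(6) = 15689.
From the proposed closed form e(n) = 5ⁿ + 2ⁿ + 3:
  e(6) = 15692.
The recurrence gives 15689 but the closed form gives 15692, so the closed form does not satisfy the recurrence.

No, the closed form is incorrect.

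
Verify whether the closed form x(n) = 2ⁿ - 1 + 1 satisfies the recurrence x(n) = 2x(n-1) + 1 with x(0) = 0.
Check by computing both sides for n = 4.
From the recurrence with x(0) = 0:
  x(0) = 0, x(1) = 1, x(2) = 3, x(3) = 7, x(4) = 15
  so the recurrence gives x(4) = 15.
From the proposed closed form x(n) = 2ⁿ - 1 + 1:
  x(4) = 16.
The recurrence gives 15 but the closed form gives 16, so the closed form does not satisfy the recurrence.

No, the closed form is incorrect.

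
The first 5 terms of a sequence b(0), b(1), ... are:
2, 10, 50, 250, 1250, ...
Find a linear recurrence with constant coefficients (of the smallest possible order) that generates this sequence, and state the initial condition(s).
Look for the lowest-order linear relation among consecutive terms.
Observation: each term is 5× the previous.
Check at n=2: 5·10 = 50. ✓

b(n) = 5 × b(n-1), b(0) = 2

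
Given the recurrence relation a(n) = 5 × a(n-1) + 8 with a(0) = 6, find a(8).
Computing step by step:
a(0) = 6
a(1) = 5 × 6 + 8 = 38
a(2) = 5 × 38 + 8 = 198
a(3) = 5 × 198 + 8 = 998
a(4) = 5 × 998 + 8 = 4998
a(5) = 5 × 4998 + 8 = 24998
a(6) = 5 × 24998 + 8 = 124998
a(7) = 5 × 124998 + 8 = 624998
a(8) = 5 × 624998 + 8 = 3124998

3124998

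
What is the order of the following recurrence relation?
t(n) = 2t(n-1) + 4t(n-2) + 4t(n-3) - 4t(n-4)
The order is the largest lag k for which t(n-k) appears. Here the deepest term is t(n-4), so the order is 4.

Order 4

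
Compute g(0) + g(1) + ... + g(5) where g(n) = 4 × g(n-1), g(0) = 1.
Computing the sequence terms: 1, 4, 16, 64, 256, 1024
Adding these values together:

1365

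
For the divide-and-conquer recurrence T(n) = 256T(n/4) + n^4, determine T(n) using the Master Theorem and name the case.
Master Theorem template: T(n) = a·T(n/b) + f(n).
Here: a=256, b=4, f(n)=n^4
Compute log_b(a) = log_4(256) = 4.
f(n) = n^4 = Θ(n^4). Case 2: T(n) = Θ(n^4 log n).

Case 2: T(n) = Θ(n^4 log n)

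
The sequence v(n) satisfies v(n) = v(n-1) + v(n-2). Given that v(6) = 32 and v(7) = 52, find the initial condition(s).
Work backwards using v(k) = v(k+2) - v(k+1):
v(5) = v(7) - v(6) = 52 - 32 = 20
v(4) = v(6) - v(5) = 32 - 20 = 12
v(3) = v(5) - v(4) = 20 - 12 = 8
v(2) = v(4) - v(3) = 12 - 8 = 4
v(1) = v(3) - v(2) = 8 - 4 = 4
v(0) = v(2) - v(1) = 4 - 4 = 0

v(0) = 0, v(1) = 4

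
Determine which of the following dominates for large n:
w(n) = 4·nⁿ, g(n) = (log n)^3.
Comparing growth rates:
Growth-rate hierarchy: log n ≺ any polynomial ≺ any exponential cⁿ (c>1) ≺ n! ≺ nⁿ.
super-exponential nⁿ dominates polylogarithmic (log n)^3 asymptotically.

w(n) grows faster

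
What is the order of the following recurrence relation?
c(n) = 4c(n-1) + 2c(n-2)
The order is the largest lag k for which c(n-k) appears. Here the deepest term is c(n-2), so the order is 2.

Order 2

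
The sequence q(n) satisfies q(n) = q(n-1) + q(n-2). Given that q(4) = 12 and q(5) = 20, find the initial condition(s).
Work backwards using q(k) = q(k+2) - q(k+1):
q(3) = q(5) - q(4) = 20 - 12 = 8
q(2) = q(4) - q(3) = 12 - 8 = 4
q(1) = q(3) - q(2) = 8 - 4 = 4
q(0) = q(2) - q(1) = 4 - 4 = 0

q(0) = 0, q(1) = 4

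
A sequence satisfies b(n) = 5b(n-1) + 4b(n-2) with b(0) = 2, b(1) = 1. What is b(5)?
Computing the sequence terms:
2, 1, 13, 69, 397, 2261

2261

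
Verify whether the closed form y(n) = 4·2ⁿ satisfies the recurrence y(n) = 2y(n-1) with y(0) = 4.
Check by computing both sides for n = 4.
From the recurrence with y(0) = 4:
  y(0) = 4, y(1) = 8, y(2) = 16, y(3) = 32, y(4) = 64
  so the recurrence gives y(4) = 64.
From the proposed closed form y(n) = 4·2ⁿ:
  y(4) = 64.
Both sides give 64 at n = 4, and the initial condition(s) match, so the closed form is consistent.

Yes, the closed form is correct.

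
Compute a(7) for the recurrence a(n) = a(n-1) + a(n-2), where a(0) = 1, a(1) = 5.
Computing the sequence terms:
1, 5, 6, 11, 17, 28, 45, 73

73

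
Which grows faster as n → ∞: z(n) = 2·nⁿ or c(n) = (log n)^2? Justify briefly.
Comparing growth rates:
Growth-rate hierarchy: log n ≺ any polynomial ≺ any exponential cⁿ (c>1) ≺ n! ≺ nⁿ.
super-exponential nⁿ dominates polylogarithmic (log n)^2 asymptotically.

z(n) grows faster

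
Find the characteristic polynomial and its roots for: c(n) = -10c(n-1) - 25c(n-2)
Substitute c(n) = rⁿ and divide through by rⁿ⁻²: r² + 10r + 25 = 0
Factor: (r + 5)² = 0, so r = -5 (double root).
General solution: c(n) = (A + Bn)·(-5)ⁿ

Characteristic: r² + 10r + 25 = 0, Roots: r = -5 (double root)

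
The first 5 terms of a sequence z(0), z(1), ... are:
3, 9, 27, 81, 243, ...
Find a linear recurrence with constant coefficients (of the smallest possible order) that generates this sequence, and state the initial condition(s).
Look for the lowest-order linear relation among consecutive terms.
Observation: each term is 3× the previous.
Check at n=2: 3·9 = 27. ✓

z(n) = 3 × z(n-1), z(0) = 3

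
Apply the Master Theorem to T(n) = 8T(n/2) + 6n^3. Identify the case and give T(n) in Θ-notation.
Master Theorem template: T(n) = a·T(n/b) + f(n).
Here: a=8, b=2, f(n)=6n^3
Compute log_b(a) = log_2(8) = 3.
f(n) = 6n^3 = Θ(n^3). Case 2: T(n) = Θ(n^3 log n).

Case 2: T(n) = Θ(n^3 log n)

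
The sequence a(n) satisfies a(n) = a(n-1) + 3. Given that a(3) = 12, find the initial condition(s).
a(3) = a(0) + 3·3, so a(0) = 12 - 9 = 3.

a(0) = 3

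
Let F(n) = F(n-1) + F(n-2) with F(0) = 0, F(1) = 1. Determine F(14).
Computing the sequence terms:
0, 1, 1, 2, 3, 5, 8, 13, 21, 34, 55, 89, 144, 233, 377

377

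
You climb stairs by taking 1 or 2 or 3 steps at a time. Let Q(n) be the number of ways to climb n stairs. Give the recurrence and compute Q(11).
Condition on the size of the last step (1 to 3): before it there were n-1, …, n-3 stairs climbed, and these cases are disjoint, so Q(n) = Q(n-1) + Q(n-2) + Q(n-3) (order-3 linear recurrence).
Initial conditions by direct count (compositions of i into parts ≤ 3): Q(1) = 1; Q(2) = 2; Q(3) = 4.
Iterating the recurrence: Q(4) = 7, Q(5) = 13, Q(6) = 24, Q(7) = 44, Q(8) = 81, Q(9) = 149, Q(10) = 274, Q(11) = 504.

Q(n) = Q(n-1) + Q(n-2) + Q(n-3), Q(1) = 1, Q(2) = 2, Q(3) = 4; Q(11) = 504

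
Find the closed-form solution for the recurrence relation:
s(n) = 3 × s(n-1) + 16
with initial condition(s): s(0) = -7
Recurrence: s(n) = 3 × s(n-1) + 16, initial: s(0) = -7.
Try s(n) = A·3ⁿ + C. Substituting: A·3ⁿ + C = 3(A·3ⁿ⁻¹ + C) + 16 = A·3ⁿ + 3C + 16, so C = 3C + 16, giving C = -8. Then s(0) = A - 8 = -7 gives A = 1.

s(n) = 3ⁿ - 8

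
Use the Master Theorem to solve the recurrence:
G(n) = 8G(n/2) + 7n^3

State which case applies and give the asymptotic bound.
Master Theorem template: G(n) = a·G(n/b) + f(n).
Here: a=8, b=2, f(n)=7n^3
Compute log_b(a) = log_2(8) = 3.
f(n) = 7n^3 = Θ(n^3). Case 2: G(n) = Θ(n^3 log n).

Case 2: G(n) = Θ(n^3 log n)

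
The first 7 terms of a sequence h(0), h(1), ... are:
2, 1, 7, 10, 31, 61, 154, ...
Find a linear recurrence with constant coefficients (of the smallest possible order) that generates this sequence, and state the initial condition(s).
Look for the lowest-order linear relation among consecutive terms.
Observation: h(n) - 1·h(n-1) - (3)·h(n-2) = 0 holds for the shown terms, and no order-1 relation h(n) = α·h(n-1) + β fits.
Check at n=3: 1·7 + (3)·1 = 10. ✓

h(n) = h(n-1) + 3h(n-2), h(0) = 2, h(1) = 1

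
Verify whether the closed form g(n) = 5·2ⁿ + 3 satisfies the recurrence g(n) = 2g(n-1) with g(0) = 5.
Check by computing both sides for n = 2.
From the recurrence with g(0) = 5:
  g(0) = 5, g(1) = 10, g(2) = 20
  so the recurrence gives g(2) = 20.
From the proposed closed form g(n) = 5·2ⁿ + 3:
  g(2) = 23.
The recurrence gives 20 but the closed form gives 23, so the closed form does not satisfy the recurrence.

No, the closed form is incorrect.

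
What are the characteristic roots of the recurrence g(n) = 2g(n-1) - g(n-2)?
Substitute g(n) = rⁿ and divide through by rⁿ⁻²: r² - 2r + 1 = 0
Factor: (r - 1)² = 0, so r = 1 (double root).
General solution: g(n) = (A + Bn)·1ⁿ

Characteristic: r² - 2r + 1 = 0, Roots: r = 1 (double root)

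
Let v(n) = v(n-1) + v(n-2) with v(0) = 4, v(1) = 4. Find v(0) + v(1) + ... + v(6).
Computing the sequence terms: 4, 4, 8, 12, 20, 32, 52
Adding these values together:

132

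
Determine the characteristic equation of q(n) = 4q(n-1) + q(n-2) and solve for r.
Substitute q(n) = rⁿ and divide through by rⁿ⁻²: r² - 4r - 1 = 0
Discriminant: 4² + 4·1 = 20, not a perfect square, so by the quadratic formula r = (4 ± √20)/2.
General solution: q(n) = A·r₁ⁿ + B·r₂ⁿ where r₁,r₂ = (4 ± √20)/2

Characteristic: r² - 4r - 1 = 0, Roots: r = (4 ± √20)/2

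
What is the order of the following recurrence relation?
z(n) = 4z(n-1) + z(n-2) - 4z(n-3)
The order is the largest lag k for which z(n-k) appears. Here the deepest term is z(n-3), so the order is 3.

Order 3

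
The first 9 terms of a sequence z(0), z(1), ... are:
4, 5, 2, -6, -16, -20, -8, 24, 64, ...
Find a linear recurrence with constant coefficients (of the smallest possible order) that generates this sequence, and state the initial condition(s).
Look for the lowest-order linear relation among consecutive terms.
Observation: z(n) - 2·z(n-1) - (-2)·z(n-2) = 0 holds for the shown terms, and no order-1 relation z(n) = α·z(n-1) + β fits.
Check at n=3: 2·2 + (-2)·5 = -6. ✓

z(n) = 2z(n-1) - 2z(n-2), z(0) = 4, z(1) = 5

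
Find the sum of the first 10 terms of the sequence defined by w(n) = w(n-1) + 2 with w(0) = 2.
Computing the sequence terms: 2, 4, 6, 8, 10, 12, 14, 16, 18, 20
Adding these values together:

110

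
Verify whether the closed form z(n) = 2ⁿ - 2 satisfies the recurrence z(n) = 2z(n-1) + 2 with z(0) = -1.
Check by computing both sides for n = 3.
From the recurrence with z(0) = -1:
  z(0) = -1, z(1) = 0, z(2) = 2, z(3) = 6
  so the recurrence gives z(3) = 6.
From the proposed closed form z(n) = 2ⁿ - 2:
  z(3) = 6.
Both sides give 6 at n = 3, and the initial condition(s) match, so the closed form is consistent.

Yes, the closed form is correct.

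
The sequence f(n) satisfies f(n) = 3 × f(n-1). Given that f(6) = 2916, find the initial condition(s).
In general f(n) = 3ⁿ · f(0). At n = 6: f(0) = f(6) / 3^6 = 2916 / 729 = 4.

f(0) = 4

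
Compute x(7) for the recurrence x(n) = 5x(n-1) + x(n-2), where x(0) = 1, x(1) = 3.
Computing the sequence terms:
1, 3, 16, 83, 431, 2238, 11621, 60343

60343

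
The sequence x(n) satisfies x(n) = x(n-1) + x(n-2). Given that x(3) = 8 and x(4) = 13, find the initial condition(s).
Work backwards using x(k) = x(k+2) - x(k+1):
x(2) = x(4) - x(3) = 13 - 8 = 5
x(1) = x(3) - x(2) = 8 - 5 = 3
x(0) = x(2) - x(1) = 5 - 3 = 2

x(0) = 2, x(1) = 3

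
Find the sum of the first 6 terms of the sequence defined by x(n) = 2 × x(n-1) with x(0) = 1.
Computing the sequence terms: 1, 2, 4, 8, 16, 32
Adding these values together:

63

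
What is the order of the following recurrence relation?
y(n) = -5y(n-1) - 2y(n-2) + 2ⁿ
The order is the largest lag k for which y(n-k) appears. Here the deepest term is y(n-2) (the 2ⁿ term is non-homogeneous and does not affect the order), so the order is 2.

Order 2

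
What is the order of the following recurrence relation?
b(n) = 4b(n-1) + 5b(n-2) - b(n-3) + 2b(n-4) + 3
The order is the largest lag k for which b(n-k) appears. Here the deepest term is b(n-4) (the 3 term is non-homogeneous and does not affect the order), so the order is 4.

Order 4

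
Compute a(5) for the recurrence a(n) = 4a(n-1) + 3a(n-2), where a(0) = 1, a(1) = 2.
Computing the sequence terms:
1, 2, 11, 50, 233, 1082

1082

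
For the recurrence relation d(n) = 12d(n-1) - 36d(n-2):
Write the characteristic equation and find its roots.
Substitute d(n) = rⁿ and divide through by rⁿ⁻²: r² - 12r + 36 = 0
Factor: (r - 6)² = 0, so r = 6 (double root).
General solution: d(n) = (A + Bn)·6ⁿ

Characteristic: r² - 12r + 36 = 0, Roots: r = 6 (double root)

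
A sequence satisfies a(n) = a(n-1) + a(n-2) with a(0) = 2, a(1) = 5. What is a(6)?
Computing the sequence terms:
2, 5, 7, 12, 19, 31, 50

50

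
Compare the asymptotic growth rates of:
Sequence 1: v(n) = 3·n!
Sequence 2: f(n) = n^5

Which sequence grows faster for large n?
Comparing growth rates:
Growth-rate hierarchy: log n ≺ any polynomial ≺ any exponential cⁿ (c>1) ≺ n! ≺ nⁿ.
factorial dominates polynomial degree 5 asymptotically.

v(n) grows faster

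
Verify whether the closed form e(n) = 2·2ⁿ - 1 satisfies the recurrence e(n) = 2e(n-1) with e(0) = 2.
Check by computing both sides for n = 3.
From the recurrence with e(0) = 2:
  e(0) = 2, e(1) = 4, e(2) = 8, e(3) = 16
  so the recurrence gives e(3) = 16.
From the proposed closed form e(n) = 2·2ⁿ - 1:
  e(3) = 15.
The recurrence gives 16 but the closed form gives 15, so the closed form does not satisfy the recurrence.

No, the closed form is incorrect.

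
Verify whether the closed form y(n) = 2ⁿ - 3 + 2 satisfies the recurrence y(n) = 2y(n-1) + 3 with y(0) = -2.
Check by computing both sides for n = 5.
From the recurrence with y(0) = -2:
  y(0) = -2, y(1) = -1, y(2) = 1, y(3) = 5, y(4) = 13, y(5) = 29
  so the recurrence gives y(5) = 29.
From the proposed closed form y(n) = 2ⁿ - 3 + 2:
  y(5) = 31.
The recurrence gives 29 but the closed form gives 31, so the closed form does not satisfy the recurrence.

No, the closed form is incorrect.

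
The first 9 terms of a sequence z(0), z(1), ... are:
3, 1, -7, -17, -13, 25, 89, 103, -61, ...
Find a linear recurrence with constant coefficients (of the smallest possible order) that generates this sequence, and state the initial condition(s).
Look for the lowest-order linear relation among consecutive terms.
Observation: z(n) - 2·z(n-1) - (-3)·z(n-2) = 0 holds for the shown terms, and no order-1 relation z(n) = α·z(n-1) + β fits.
Check at n=3: 2·-7 + (-3)·1 = -17. ✓

z(n) = 2z(n-1) - 3z(n-2), z(0) = 3, z(1) = 1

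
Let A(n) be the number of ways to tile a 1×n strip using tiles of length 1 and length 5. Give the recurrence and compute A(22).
Condition on the last tile: it has length 1 (leaving a 1×(n-1) strip) or length 5 (leaving a 1×(n-5) strip), so A(n) = A(n-1) + A(n-5) (order-5 linear recurrence).
For 0 ≤ i < 5 only unit tiles fit, so A(i) = 1.
Iterating the recurrence: A(5) = 2, A(6) = 3, A(7) = 4, A(8) = 5, A(9) = 6, A(10) = 8, A(11) = 11, A(12) = 15, A(13) = 20, A(14) = 26, A(15) = 34, A(16) = 45, A(17) = 60, A(18) = 80, A(19) = 106, A(20) = 140, A(21) = 185, A(22) = 245.

A(n) = A(n-1) + A(n-5), with A(i) = 1 for 0 ≤ i < 5; A(22) = 245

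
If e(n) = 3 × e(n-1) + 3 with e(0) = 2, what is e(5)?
Computing step by step:
e(0) = 2
e(1) = 3 × 2 + 3 = 9
e(2) = 3 × 9 + 3 = 30
e(3) = 3 × 30 + 3 = 93
e(4) = 3 × 93 + 3 = 282
e(5) = 3 × 282 + 3 = 849

849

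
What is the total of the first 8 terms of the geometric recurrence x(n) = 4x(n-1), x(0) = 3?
Computing the sequence terms: 3, 12, 48, 192, 768, 3072, 12288, 49152
Adding these values together:

65535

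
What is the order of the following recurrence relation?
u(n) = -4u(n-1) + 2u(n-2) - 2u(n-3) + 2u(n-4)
The order is the largest lag k for which u(n-k) appears. Here the deepest term is u(n-4), so the order is 4.

Order 4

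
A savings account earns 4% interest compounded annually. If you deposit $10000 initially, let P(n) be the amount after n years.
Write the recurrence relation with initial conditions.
Each year the balance grows by 4%, i.e. is multiplied by 1 + 4/100 = 1.04, so P(n) = 1.04 × P(n-1). The initial deposit gives P(0) = 10000.
Unrolling gives the closed form P(n) = 10000 × (1.04)ⁿ.

P(n) = 1.04 × P(n-1), P(0) = 10000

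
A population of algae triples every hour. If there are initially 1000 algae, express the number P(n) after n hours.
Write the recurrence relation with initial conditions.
Each hour multiplies the count by 3, so the count after n hours depends only on the count after n-1 hours: P(n) = 3 × P(n-1). The starting count gives P(0) = 1000.
Unrolling n times gives the closed form P(n) = 1000 × 3ⁿ.

P(n) = 3 × P(n-1), P(0) = 1000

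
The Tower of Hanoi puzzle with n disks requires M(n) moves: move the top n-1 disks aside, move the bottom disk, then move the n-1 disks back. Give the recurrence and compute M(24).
Moving n disks = move the top n-1 disks aside (M(n-1) moves) + move the largest disk (1 move) + move the n-1 disks back on top (M(n-1) moves), so M(n) = 2M(n-1) + 1, with M(1) = 1 (a single disk takes one move).
First terms: 1, 3, 7, 15, 31, 63, … — each is one less than a power of 2. Indeed M(n) + 1 = 2(M(n-1) + 1) with M(1) + 1 = 2, so M(n) + 1 = 2ⁿ and M(n) = 2ⁿ - 1.
Hence M(24) = 2^24 - 1 = 16777216 - 1 = 16777215.

M(n) = 2M(n-1) + 1, M(1) = 1; M(24) = 16777215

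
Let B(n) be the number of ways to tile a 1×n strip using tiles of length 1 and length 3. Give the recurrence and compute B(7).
Condition on the last tile: it has length 1 (leaving a 1×(n-1) strip) or length 3 (leaving a 1×(n-3) strip), so B(n) = B(n-1) + B(n-3) (order-3 linear recurrence).
For 0 ≤ i < 3 only unit tiles fit, so B(i) = 1.
Iterating the recurrence: B(3) = 2, B(4) = 3, B(5) = 4, B(6) = 6, B(7) = 9.

B(n) = B(n-1) + B(n-3), with B(i) = 1 for 0 ≤ i < 3; B(7) = 9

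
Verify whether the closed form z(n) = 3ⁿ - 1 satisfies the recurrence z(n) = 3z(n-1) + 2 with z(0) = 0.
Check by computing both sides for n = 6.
From the recurrence with z(0) = 0:
  z(0) = 0, z(1) = 2, z(2) = 8, z(3) = 26, z(4) = 80, z(5) = 242, z(6) = 728
  so the recurrence gives z(6) = 728.
From the proposed closed form z(n) = 3ⁿ - 1:
  z(6) = 728.
Both sides give 728 at n = 6, and the initial condition(s) match, so the closed form is consistent.

Yes, the closed form is correct.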